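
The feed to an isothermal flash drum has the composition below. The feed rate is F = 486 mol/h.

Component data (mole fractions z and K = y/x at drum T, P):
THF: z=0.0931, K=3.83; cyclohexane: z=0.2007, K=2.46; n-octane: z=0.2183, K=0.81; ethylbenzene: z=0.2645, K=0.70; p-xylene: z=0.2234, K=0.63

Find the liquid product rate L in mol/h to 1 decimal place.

L = 188.2 mol/h

Rachford–Rice: g(β) = Σ zᵢ(Kᵢ−1)/(1+β(Kᵢ−1)) = 0.
g(0) = ΣzᵢKᵢ − 1 = 0.3530 and g(1) = 1 − Σzᵢ/Kᵢ = -0.1079, so a root lies in (0, 1).
Newton iteration, β⁰ = 0.43:
  β = 0.4300: g = 0.06429, g' = -0.3971 → β = 0.5919
  β = 0.5919: g = 0.00663, g' = -0.3226 → β = 0.6124
  β = 0.6124: g = 0.00007, g' = -0.3160 → β = 0.6127
Converged at β = 0.6127.
Then V = β·F = 0.6127·486 = 297.8 mol/h and L = F − V = 188.2 mol/h.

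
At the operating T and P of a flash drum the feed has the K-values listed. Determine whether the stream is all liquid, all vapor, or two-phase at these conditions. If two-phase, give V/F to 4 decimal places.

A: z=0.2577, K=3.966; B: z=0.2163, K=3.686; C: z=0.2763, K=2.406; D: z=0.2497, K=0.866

ΣzᵢKᵢ = 2.7003; Σzᵢ/Kᵢ = 0.5268.
Since Σzᵢ/Kᵢ < 1 the mixture is above its dew point — single vapor phase.

all vapor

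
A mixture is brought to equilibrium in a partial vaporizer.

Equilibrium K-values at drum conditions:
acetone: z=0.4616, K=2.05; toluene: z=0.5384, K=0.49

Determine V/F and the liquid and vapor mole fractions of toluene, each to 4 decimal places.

V/F = 0.3923, x_toluene = 0.6731, y_toluene = 0.3298

Rachford–Rice: g(V/F) = Σ zᵢ(Kᵢ−1)/(1+V/F(Kᵢ−1)) = 0.
Check two-phase: ΣzᵢKᵢ = 1.2101 > 1 and Σzᵢ/Kᵢ = 1.3239 > 1, so g(0) = 0.2101 > 0 and g(1) = -0.3239 < 0.
Binary case is linear: z₁(K₁−1)(1+V/F(K₂−1)) + z₂(K₂−1)(1+V/F(K₁−1)) = 0
⇒ V/F = [z₁(K₁−1)+z₂(K₂−1)] / [−(K₁−1)(K₂−1)] = 0.21010/0.53550 = 0.3923
Compositions from xᵢ = zᵢ/(1+V/F(Kᵢ−1)), yᵢ = Kᵢxᵢ:
  acetone: x = 0.3269, y = 0.6702
  toluene: x = 0.6731, y = 0.3298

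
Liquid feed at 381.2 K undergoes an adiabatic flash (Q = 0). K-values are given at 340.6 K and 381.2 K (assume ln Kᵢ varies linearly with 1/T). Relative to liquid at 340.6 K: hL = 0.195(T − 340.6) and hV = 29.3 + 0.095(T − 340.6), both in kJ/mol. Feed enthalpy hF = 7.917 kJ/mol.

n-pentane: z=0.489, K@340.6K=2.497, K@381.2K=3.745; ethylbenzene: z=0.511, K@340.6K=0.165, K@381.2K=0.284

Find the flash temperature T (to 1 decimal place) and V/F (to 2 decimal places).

Adiabatic flash: solve Rachford–Rice at each trial T, then check hF = ψ·hV(T) + (1−ψ)·hL(T).
  T = 340.6 K: K = (2.497, 0.165), RR gives ψ = 0.244, H_out = 7.157 kJ/mol
  T = 381.2 K: K = (3.745, 0.284), RR gives ψ = 0.497, H_out = 20.456 kJ/mol
  T = 360.9 K: K = (3.093, 0.220), RR gives ψ = 0.383, H_out = 14.393 kJ/mol
  T = 350.8 K: K = (2.789, 0.191), RR gives ψ = 0.319, H_out = 11.014 kJ/mol
  T = 345.7 K: K = (2.641, 0.178), RR gives ψ = 0.283, H_out = 9.155 kJ/mol
  T = 343.1 K: K = (2.567, 0.171), RR gives ψ = 0.264, H_out = 8.156 kJ/mol
  T = 341.9 K: K = (2.533, 0.168), RR gives ψ = 0.255, H_out = 7.682 kJ/mol
Linear interpolation between T = 341.9 (H_out = 7.682) and T = 343.1 (H_out = 8.156) on hF = 7.917 gives T ≈ 342.5 K, at which ψ = 0.26.

T = 342.5 K, V/F = 0.26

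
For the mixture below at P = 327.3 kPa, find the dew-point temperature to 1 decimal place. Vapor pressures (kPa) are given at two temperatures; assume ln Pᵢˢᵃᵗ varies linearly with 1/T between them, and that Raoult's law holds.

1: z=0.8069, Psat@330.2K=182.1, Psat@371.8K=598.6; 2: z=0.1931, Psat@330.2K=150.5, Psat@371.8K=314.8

Dew-point temperature: Σzᵢ·P/Pᵢˢᵃᵗ(T) = 1. Interpolate ln Pᵢˢᵃᵗ = aᵢ + bᵢ/T.
  T = 330.2 K: ΣzᵢP/Pᵢˢᵃᵗ = 1.8702
  T = 371.8 K: ΣzᵢP/Pᵢˢᵃᵗ = 0.6420
  T = 351.0 K: ΣzᵢP/Pᵢˢᵃᵗ = 1.0563
  T = 361.4 K: ΣzᵢP/Pᵢˢᵃᵗ = 0.8166
  T = 356.2 K: ΣzᵢP/Pᵢˢᵃᵗ = 0.9267
  T = 353.6 K: ΣzᵢP/Pᵢˢᵃᵗ = 0.9888
Interpolating between 351.0 K and 353.6 K gives T ≈ 353.2 K.

T = 353.2 K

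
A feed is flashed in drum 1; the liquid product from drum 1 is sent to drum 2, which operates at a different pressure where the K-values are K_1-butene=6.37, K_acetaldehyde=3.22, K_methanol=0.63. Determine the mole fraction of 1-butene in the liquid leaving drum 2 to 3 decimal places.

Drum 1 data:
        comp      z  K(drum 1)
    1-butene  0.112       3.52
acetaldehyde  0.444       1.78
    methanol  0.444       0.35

x_1-butene (drum 2) = 0.010

Drum 1:
Iterate (Newton) starting at ψ₁ = 0.5:
  ψ₁ = 0.500: g = -0.0535, g' = -0.691 → ψ₁ = 0.423
  ψ₁ = 0.423: g = -0.0007, g' = -0.676 → ψ₁ = 0.421
Converged at ψ₁ = 0.421.
Drum-1 compositions:
  1-butene: x = 0.054, y = 0.191
  acetaldehyde: x = 0.334, y = 0.595
  methanol: x = 0.612, y = 0.214
Drum-2 feed = drum-1 liquid: z₂ = (0.0543, 0.3341, 0.6115).
Drum 2:
Material balance + equilibrium reduce to Σ zᵢ(Kᵢ−1)/(1+ψ₂(Kᵢ−1)) = 0.
Feasibility: ΣzᵢKᵢ = 1.807, Σzᵢ/Kᵢ = 1.083 — both > 1, two phases present.
Newton–Raphson from ψ₂ = 0.5:
  ψ₂ = 0.500: g = 0.1531, g' = -0.611 → ψ₂ = 0.750
  ψ₂ = 0.750: g = 0.0230, g' = -0.454 → ψ₂ = 0.801
  ψ₂ = 0.801: g = 0.0004, g' = -0.438 → ψ₂ = 0.802
Converged at ψ₂ = 0.802.
  1-butene: x = 0.010, y = 0.065
  acetaldehyde: x = 0.120, y = 0.387
  methanol: x = 0.870, y = 0.548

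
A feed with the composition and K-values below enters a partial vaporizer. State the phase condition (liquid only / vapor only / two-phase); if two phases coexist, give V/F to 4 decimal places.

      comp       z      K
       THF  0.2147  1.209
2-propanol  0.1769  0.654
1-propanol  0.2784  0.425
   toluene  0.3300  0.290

ΣzᵢKᵢ = 0.5893; Σzᵢ/Kᵢ = 2.2411.
Since ΣzᵢKᵢ < 1 the mixture is below its bubble point — single liquid phase.

liquid only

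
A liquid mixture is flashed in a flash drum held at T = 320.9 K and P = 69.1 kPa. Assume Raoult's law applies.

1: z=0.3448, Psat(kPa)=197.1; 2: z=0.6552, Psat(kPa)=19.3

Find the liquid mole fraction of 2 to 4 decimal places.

Raoult's law: Kᵢ = Pᵢˢᵃᵗ/P = Pᵢˢᵃᵗ/69.1.
  K_1 = 197.1/69.1 = 2.852388, K_2 = 19.3/69.1 = 0.279305
Binary case is linear: z₁(K₁−1)(1+V/F(K₂−1)) + z₂(K₂−1)(1+V/F(K₁−1)) = 0
⇒ V/F = [z₁(K₁−1)+z₂(K₂−1)] / [−(K₁−1)(K₂−1)] = 0.16650/1.33501 = 0.1247
Compositions from xᵢ = zᵢ/(1+V/F(Kᵢ−1)), yᵢ = Kᵢxᵢ:
  1: x = 0.2801, y = 0.7989
  2: x = 0.7199, y = 0.2011

x_2 = 0.7199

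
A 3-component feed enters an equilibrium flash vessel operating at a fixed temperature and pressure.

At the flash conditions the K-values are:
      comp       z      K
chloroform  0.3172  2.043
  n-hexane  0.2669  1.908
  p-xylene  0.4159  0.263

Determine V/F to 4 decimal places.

Rachford–Rice: g(V/F) = Σ zᵢ(Kᵢ−1)/(1+V/F(Kᵢ−1)) = 0.
Feasibility: ΣzᵢKᵢ = 1.2667, Σzᵢ/Kᵢ = 1.8765 — both > 1, two phases present.
Iterate (Newton) starting at V/F = 0.38:
  V/F = 0.3800: g = -0.00864, g' = -0.7345 → V/F = 0.3682
Converged at V/F = 0.3682.

V/F = 0.3682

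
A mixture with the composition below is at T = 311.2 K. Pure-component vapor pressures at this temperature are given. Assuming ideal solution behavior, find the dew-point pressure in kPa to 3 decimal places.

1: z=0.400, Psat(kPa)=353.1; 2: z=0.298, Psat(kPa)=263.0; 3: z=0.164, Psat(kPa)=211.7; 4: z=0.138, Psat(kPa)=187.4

At the dew point ψ → 1, so Σzᵢ/Kᵢ = 1 with Kᵢ = Pᵢˢᵃᵗ/P ⇒ 1/P = Σzᵢ/Pᵢˢᵃᵗ.
1/P = 0.400/353.1 + 0.298/263.0 + 0.164/211.7 + 0.138/187.4 = 0.003777 ⇒ P = 264.762 kPa

Pdew = 264.762 kPa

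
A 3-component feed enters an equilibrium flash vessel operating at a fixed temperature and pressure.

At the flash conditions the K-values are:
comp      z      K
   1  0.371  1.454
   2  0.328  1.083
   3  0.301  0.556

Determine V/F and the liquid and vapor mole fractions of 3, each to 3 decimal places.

Material balance + equilibrium reduce to Σ zᵢ(Kᵢ−1)/(1+V/F(Kᵢ−1)) = 0.
g(0) = ΣzᵢKᵢ − 1 = 0.062 and g(1) = 1 − Σzᵢ/Kᵢ = -0.099, so a root lies in (0, 1).
Newton–Raphson from V/F = 0.46:
  V/F = 0.460: g = -0.0024, g' = -0.148 → V/F = 0.444
Converged at V/F = 0.444.
Compositions from xᵢ = zᵢ/(1+V/F(Kᵢ−1)), yᵢ = Kᵢxᵢ:
  1: x = 0.309, y = 0.449
  2: x = 0.316, y = 0.343
  3: x = 0.375, y = 0.208

V/F = 0.444, x_3 = 0.375, y_3 = 0.208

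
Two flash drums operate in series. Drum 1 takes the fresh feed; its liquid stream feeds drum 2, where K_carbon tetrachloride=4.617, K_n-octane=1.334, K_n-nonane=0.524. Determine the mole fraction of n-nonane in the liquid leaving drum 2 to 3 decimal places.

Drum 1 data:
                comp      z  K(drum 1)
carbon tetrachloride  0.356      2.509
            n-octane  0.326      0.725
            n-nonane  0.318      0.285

x_n-nonane (drum 2) = 0.663

Drum 1:
Let ψ₁ = V/F and solve Σ zᵢ(Kᵢ−1)/(1+ψ₁(Kᵢ−1)) = 0.
Check two-phase: ΣzᵢKᵢ = 1.220 > 1 and Σzᵢ/Kᵢ = 1.707 > 1, so g(0) = 0.220 > 0 and g(1) = -0.707 < 0.
Iterate (Newton) starting at ψ₁ = 0.31:
  ψ₁ = 0.310: g = -0.0241, g' = -0.674 → ψ₁ = 0.274
Converged at ψ₁ = 0.274.
Drum-1 compositions:
  carbon tetrachloride: x = 0.252, y = 0.632
  n-octane: x = 0.353, y = 0.256
  n-nonane: x = 0.396, y = 0.113
Drum-2 feed = drum-1 liquid: z₂ = (0.2517, 0.3526, 0.3957).
Drum 2:
Let ψ₂ = V/F and solve Σ zᵢ(Kᵢ−1)/(1+ψ₂(Kᵢ−1)) = 0.
Check two-phase: ΣzᵢKᵢ = 1.840 > 1 and Σzᵢ/Kᵢ = 1.074 > 1, so g(0) = 0.840 > 0 and g(1) = -0.074 < 0.
Newton iteration, ψ₂⁰ = 0.5:
  ψ₂ = 0.500: g = 0.1780, g' = -0.601 → ψ₂ = 0.796
  ψ₂ = 0.796: g = 0.0244, g' = -0.476 → ψ₂ = 0.848
Converged at ψ₂ = 0.848.
  carbon tetrachloride: x = 0.062, y = 0.286
  n-octane: x = 0.275, y = 0.367
  n-nonane: x = 0.663, y = 0.348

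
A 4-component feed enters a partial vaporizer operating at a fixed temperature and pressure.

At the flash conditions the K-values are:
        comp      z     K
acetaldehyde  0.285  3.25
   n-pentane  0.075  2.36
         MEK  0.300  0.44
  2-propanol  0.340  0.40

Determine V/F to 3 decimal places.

V/F = 0.305

Newton iteration, V/F⁰ = 0.52:
  V/F = 0.520: g = -0.1783, g' = -0.800 → V/F = 0.297
  V/F = 0.297: g = 0.0072, g' = -0.905 → V/F = 0.305
Converged at V/F = 0.305.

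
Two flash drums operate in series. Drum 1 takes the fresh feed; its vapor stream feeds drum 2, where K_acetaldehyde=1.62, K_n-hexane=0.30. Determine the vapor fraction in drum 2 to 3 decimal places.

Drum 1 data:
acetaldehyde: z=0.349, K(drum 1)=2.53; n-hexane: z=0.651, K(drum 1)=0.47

Drum 1:
Rachford–Rice: g(ψ₁) = Σ zᵢ(Kᵢ−1)/(1+ψ₁(Kᵢ−1)) = 0.
Feasibility: ΣzᵢKᵢ = 1.189, Σzᵢ/Kᵢ = 1.523 — both > 1, two phases present.
Binary case is linear: z₁(K₁−1)(1+ψ₁(K₂−1)) + z₂(K₂−1)(1+ψ₁(K₁−1)) = 0
⇒ ψ₁ = [z₁(K₁−1)+z₂(K₂−1)] / [−(K₁−1)(K₂−1)] = 0.1889/0.8109 = 0.233
Drum-1 compositions:
  acetaldehyde: x = 0.257, y = 0.651
  n-hexane: x = 0.743, y = 0.349
Drum-2 feed = drum-1 vapor: z₂ = (0.6509, 0.3491).
Drum 2:
Let ψ₂ = V/F and solve Σ zᵢ(Kᵢ−1)/(1+ψ₂(Kᵢ−1)) = 0.
g(0) = ΣzᵢKᵢ − 1 = 0.159 and g(1) = 1 − Σzᵢ/Kᵢ = -0.565, so a root lies in (0, 1).
Binary case is linear: z₁(K₁−1)(1+ψ₂(K₂−1)) + z₂(K₂−1)(1+ψ₂(K₁−1)) = 0
⇒ ψ₂ = [z₁(K₁−1)+z₂(K₂−1)] / [−(K₁−1)(K₂−1)] = 0.1592/0.4340 = 0.367
  acetaldehyde: x = 0.530, y = 0.859
  n-hexane: x = 0.470, y = 0.141

V/F (drum 2) = 0.367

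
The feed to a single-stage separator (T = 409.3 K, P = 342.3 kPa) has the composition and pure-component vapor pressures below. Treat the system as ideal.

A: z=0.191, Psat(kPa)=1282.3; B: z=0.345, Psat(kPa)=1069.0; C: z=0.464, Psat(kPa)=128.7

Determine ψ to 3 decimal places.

ψ = 0.659

Raoult's law: Kᵢ = Pᵢˢᵃᵗ/P = Pᵢˢᵃᵗ/342.3.
  K_A = 1282.3/342.3 = 3.74613, K_B = 1069.0/342.3 = 3.12299, K_C = 128.7/342.3 = 0.37599
Material balance + equilibrium reduce to Σ zᵢ(Kᵢ−1)/(1+ψ(Kᵢ−1)) = 0.
g(0) = ΣzᵢKᵢ − 1 = 0.967 and g(1) = 1 − Σzᵢ/Kᵢ = -0.396, so a root lies in (0, 1).
Newton–Raphson from ψ = 0.5:
  ψ = 0.500: g = 0.1555, g' = -1.003 → ψ = 0.655
  ψ = 0.655: g = 0.0042, g' = -0.973 → ψ = 0.659
Converged at ψ = 0.659.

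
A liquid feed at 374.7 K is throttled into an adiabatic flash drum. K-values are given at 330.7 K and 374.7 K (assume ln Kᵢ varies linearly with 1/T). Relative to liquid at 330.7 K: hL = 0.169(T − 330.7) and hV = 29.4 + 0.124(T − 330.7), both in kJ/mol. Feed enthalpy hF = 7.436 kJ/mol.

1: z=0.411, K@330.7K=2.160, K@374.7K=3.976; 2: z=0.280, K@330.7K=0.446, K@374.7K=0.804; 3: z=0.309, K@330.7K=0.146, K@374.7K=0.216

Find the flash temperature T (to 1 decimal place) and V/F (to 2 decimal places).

T = 339.7 K, V/F = 0.20

Adiabatic flash: solve Rachford–Rice at each trial T, then check hF = ψ·hV(T) + (1−ψ)·hL(T).
  T = 330.7 K: K = (2.160, 0.446, 0.146), RR gives ψ = 0.069, H_out = 2.019 kJ/mol
  T = 374.7 K: K = (3.976, 0.804, 0.216), RR gives ψ = 0.529, H_out = 21.941 kJ/mol
  T = 352.7 K: K = (2.987, 0.610, 0.180), RR gives ψ = 0.350, H_out = 13.652 kJ/mol
  T = 341.7 K: K = (2.553, 0.524, 0.163), RR gives ψ = 0.230, H_out = 8.515 kJ/mol
  T = 336.2 K: K = (2.352, 0.484, 0.154), RR gives ψ = 0.157, H_out = 5.498 kJ/mol
  T = 338.9 K: K = (2.449, 0.504, 0.158), RR gives ψ = 0.194, H_out = 7.027 kJ/mol
  T = 340.3 K: K = (2.501, 0.514, 0.160), RR gives ψ = 0.213, H_out = 7.782 kJ/mol
Linear interpolation between T = 338.9 (H_out = 7.027) and T = 340.3 (H_out = 7.782) on hF = 7.436 gives T ≈ 339.7 K, at which ψ = 0.20.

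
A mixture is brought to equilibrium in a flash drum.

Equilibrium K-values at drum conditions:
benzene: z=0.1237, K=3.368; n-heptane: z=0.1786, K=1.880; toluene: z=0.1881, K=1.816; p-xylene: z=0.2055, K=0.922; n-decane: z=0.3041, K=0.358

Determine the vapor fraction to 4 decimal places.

ψ = 0.5868

Material balance + equilibrium reduce to Σ zᵢ(Kᵢ−1)/(1+ψ(Kᵢ−1)) = 0.
g(0) = ΣzᵢKᵢ − 1 = 0.3923 and g(1) = 1 − Σzᵢ/Kᵢ = -0.3076, so a root lies in (0, 1).
Iterate (Newton) starting at ψ = 0.48:
  ψ = 0.4800: g = 0.05904, g' = -0.5482 → ψ = 0.5877
  ψ = 0.5877: g = -0.00051, g' = -0.5632 → ψ = 0.5868
Converged at ψ = 0.5868.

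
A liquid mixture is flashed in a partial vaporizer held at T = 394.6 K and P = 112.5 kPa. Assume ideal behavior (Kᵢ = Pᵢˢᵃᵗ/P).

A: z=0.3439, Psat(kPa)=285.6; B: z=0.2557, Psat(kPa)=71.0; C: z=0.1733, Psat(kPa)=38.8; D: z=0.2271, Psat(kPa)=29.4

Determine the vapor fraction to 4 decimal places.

Raoult's law: Kᵢ = Pᵢˢᵃᵗ/P = Pᵢˢᵃᵗ/112.5.
  K_A = 285.6/112.5 = 2.538667, K_B = 71.0/112.5 = 0.631111, K_C = 38.8/112.5 = 0.344889, K_D = 29.4/112.5 = 0.261333
Material balance + equilibrium reduce to Σ zᵢ(Kᵢ−1)/(1+ψ(Kᵢ−1)) = 0.
g(0) = ΣzᵢKᵢ − 1 = 0.1535 and g(1) = 1 − Σzᵢ/Kᵢ = -0.9121, so a root lies in (0, 1).
Newton–Raphson from ψ = 0.34:
  ψ = 0.3400: g = -0.13052, g' = -0.7405 → ψ = 0.1637
  ψ = 0.1637: g = 0.00427, g' = -0.8126 → ψ = 0.1690
Converged at ψ = 0.1690.

ψ = 0.1690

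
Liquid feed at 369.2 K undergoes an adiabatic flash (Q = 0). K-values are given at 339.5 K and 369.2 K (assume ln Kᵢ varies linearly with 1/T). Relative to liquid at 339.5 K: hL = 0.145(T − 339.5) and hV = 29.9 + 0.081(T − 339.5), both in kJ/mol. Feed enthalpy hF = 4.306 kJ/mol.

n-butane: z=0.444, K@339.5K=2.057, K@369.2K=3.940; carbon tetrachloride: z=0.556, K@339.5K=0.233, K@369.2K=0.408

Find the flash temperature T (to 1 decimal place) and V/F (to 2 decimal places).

Adiabatic flash: solve Rachford–Rice at each trial T, then check hF = ψ·hV(T) + (1−ψ)·hL(T).
  T = 339.5 K: K = (2.057, 0.233), RR gives ψ = 0.053, H_out = 1.581 kJ/mol
  T = 369.2 K: K = (3.940, 0.408), RR gives ψ = 0.561, H_out = 20.011 kJ/mol
  T = 354.4 K: K = (2.889, 0.312), RR gives ψ = 0.351, H_out = 12.328 kJ/mol
  T = 346.9 K: K = (2.444, 0.270), RR gives ψ = 0.223, H_out = 7.647 kJ/mol
  T = 343.2 K: K = (2.244, 0.251), RR gives ψ = 0.146, H_out = 4.869 kJ/mol
  T = 341.4 K: K = (2.152, 0.242), RR gives ψ = 0.103, H_out = 3.346 kJ/mol
Linear interpolation between T = 341.4 (H_out = 3.346) and T = 343.2 (H_out = 4.869) on hF = 4.306 gives T ≈ 342.5 K, at which ψ = 0.13.

T = 342.5 K, V/F = 0.13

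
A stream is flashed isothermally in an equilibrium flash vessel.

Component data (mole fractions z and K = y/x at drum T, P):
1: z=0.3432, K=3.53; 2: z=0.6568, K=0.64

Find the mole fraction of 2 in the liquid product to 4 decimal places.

Rachford–Rice: g(V/F) = Σ zᵢ(Kᵢ−1)/(1+V/F(Kᵢ−1)) = 0.
Check two-phase: ΣzᵢKᵢ = 1.6318 > 1 and Σzᵢ/Kᵢ = 1.1235 > 1, so g(0) = 0.6318 > 0 and g(1) = -0.1235 < 0.
Binary case is linear: z₁(K₁−1)(1+V/F(K₂−1)) + z₂(K₂−1)(1+V/F(K₁−1)) = 0
⇒ V/F = [z₁(K₁−1)+z₂(K₂−1)] / [−(K₁−1)(K₂−1)] = 0.63185/0.91080 = 0.6937
Compositions from xᵢ = zᵢ/(1+V/F(Kᵢ−1)), yᵢ = Kᵢxᵢ:
  1: x = 0.1246, y = 0.4397
  2: x = 0.8754, y = 0.5603

x_2 = 0.8754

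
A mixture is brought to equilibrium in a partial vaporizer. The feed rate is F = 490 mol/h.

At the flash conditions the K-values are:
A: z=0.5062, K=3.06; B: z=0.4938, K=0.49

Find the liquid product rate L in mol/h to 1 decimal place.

Material balance + equilibrium reduce to Σ zᵢ(Kᵢ−1)/(1+V/F(Kᵢ−1)) = 0.
Feasibility: ΣzᵢKᵢ = 1.7909, Σzᵢ/Kᵢ = 1.1732 — both > 1, two phases present.
Binary case is linear: z₁(K₁−1)(1+V/F(K₂−1)) + z₂(K₂−1)(1+V/F(K₁−1)) = 0
⇒ V/F = [z₁(K₁−1)+z₂(K₂−1)] / [−(K₁−1)(K₂−1)] = 0.79093/1.05060 = 0.7528
Then V = V/F·F = 0.7528·490 = 368.9 mol/h and L = F − V = 121.1 mol/h.

L = 121.1 mol/h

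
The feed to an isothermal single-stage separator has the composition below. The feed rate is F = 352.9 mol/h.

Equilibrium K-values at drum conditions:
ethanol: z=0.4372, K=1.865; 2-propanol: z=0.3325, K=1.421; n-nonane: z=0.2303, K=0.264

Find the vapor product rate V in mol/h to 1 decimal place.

Material balance + equilibrium reduce to Σ zᵢ(Kᵢ−1)/(1+ψ(Kᵢ−1)) = 0.
g(0) = ΣzᵢKᵢ − 1 = 0.3487 and g(1) = 1 − Σzᵢ/Kᵢ = -0.3408, so a root lies in (0, 1).
Newton iteration, ψ⁰ = 0.59:
  ψ = 0.5900: g = 0.06292, g' = -0.5710 → ψ = 0.7002
  ψ = 0.7002: g = -0.00610, g' = -0.6932 → ψ = 0.6914
  ψ = 0.6914: g = -0.00006, g' = -0.6807 → ψ = 0.6913
Converged at ψ = 0.6913.
Then V = ψ·F = 0.6913·352.9 = 244.0 mol/h and L = F − V = 108.9 mol/h.

V = 244.0 mol/h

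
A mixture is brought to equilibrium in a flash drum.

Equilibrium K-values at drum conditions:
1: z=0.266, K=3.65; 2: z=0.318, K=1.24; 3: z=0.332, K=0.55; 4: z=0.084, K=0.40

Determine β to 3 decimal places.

β = 0.715

Rachford–Rice: g(β) = Σ zᵢ(Kᵢ−1)/(1+β(Kᵢ−1)) = 0.
g(0) = ΣzᵢKᵢ − 1 = 0.581 and g(1) = 1 − Σzᵢ/Kᵢ = -0.143, so a root lies in (0, 1).
Newton iteration, β⁰ = 0.55:
  β = 0.550: g = 0.0805, g' = -0.510 → β = 0.708
  β = 0.708: g = 0.0035, g' = -0.475 → β = 0.715
Converged at β = 0.715.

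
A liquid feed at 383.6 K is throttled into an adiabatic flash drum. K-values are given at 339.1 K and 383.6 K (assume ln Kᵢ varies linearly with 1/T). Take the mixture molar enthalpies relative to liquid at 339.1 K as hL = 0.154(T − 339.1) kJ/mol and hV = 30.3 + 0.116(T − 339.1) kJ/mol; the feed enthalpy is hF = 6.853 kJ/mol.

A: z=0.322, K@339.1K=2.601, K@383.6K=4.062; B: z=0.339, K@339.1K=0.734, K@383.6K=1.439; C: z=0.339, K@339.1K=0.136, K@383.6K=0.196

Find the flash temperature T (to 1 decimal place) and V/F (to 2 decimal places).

T = 344.5 K, V/F = 0.20

Adiabatic flash: solve Rachford–Rice at each trial T, then check hF = ψ·hV(T) + (1−ψ)·hL(T).
  T = 339.1 K: K = (2.601, 0.734, 0.136), RR gives ψ = 0.134, H_out = 4.050 kJ/mol
  T = 383.6 K: K = (4.062, 1.439, 0.196), RR gives ψ = 0.549, H_out = 22.553 kJ/mol
  T = 361.4 K: K = (3.297, 1.050, 0.165), RR gives ψ = 0.377, H_out = 14.539 kJ/mol
  T = 350.2 K: K = (2.938, 0.882, 0.150), RR gives ψ = 0.264, H_out = 9.605 kJ/mol
  T = 344.6 K: K = (2.766, 0.805, 0.143), RR gives ψ = 0.201, H_out = 6.892 kJ/mol
  T = 341.9 K: K = (2.684, 0.770, 0.140), RR gives ψ = 0.169, H_out = 5.521 kJ/mol
  T = 343.2 K: K = (2.723, 0.787, 0.141), RR gives ψ = 0.184, H_out = 6.186 kJ/mol
Linear interpolation between T = 343.2 (H_out = 6.186) and T = 344.6 (H_out = 6.892) on hF = 6.853 gives T ≈ 344.5 K, at which ψ = 0.20.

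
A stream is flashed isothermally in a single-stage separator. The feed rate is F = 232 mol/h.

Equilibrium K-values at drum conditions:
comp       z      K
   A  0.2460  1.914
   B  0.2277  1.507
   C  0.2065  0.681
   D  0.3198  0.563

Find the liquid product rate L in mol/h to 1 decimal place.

L = 125.5 mol/h

Newton–Raphson from β = 0.47:
  β = 0.4700: g = -0.00286, g' = -0.2645 → β = 0.4592
Converged at β = 0.4592.
Then V = β·F = 0.4592·232 = 106.5 mol/h and L = F − V = 125.5 mol/h.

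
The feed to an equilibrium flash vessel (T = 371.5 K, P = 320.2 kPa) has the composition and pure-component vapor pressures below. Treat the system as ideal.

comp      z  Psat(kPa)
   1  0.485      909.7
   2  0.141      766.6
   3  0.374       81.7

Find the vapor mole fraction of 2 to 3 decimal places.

Raoult's law: Kᵢ = Pᵢˢᵃᵗ/P = Pᵢˢᵃᵗ/320.2.
  K_1 = 909.7/320.2 = 2.84104, K_2 = 766.6/320.2 = 2.39413, K_3 = 81.7/320.2 = 0.25515
Material balance + equilibrium reduce to Σ zᵢ(Kᵢ−1)/(1+β(Kᵢ−1)) = 0.
Check two-phase: ΣzᵢKᵢ = 1.811 > 1 and Σzᵢ/Kᵢ = 1.695 > 1, so g(0) = 0.811 > 0 and g(1) = -0.695 < 0.
Newton iteration, β⁰ = 0.5:
  β = 0.500: g = 0.1369, g' = -1.068 → β = 0.628
  β = 0.628: g = -0.0047, g' = -1.164 → β = 0.624
Converged at β = 0.624.
Compositions from xᵢ = zᵢ/(1+β(Kᵢ−1)), yᵢ = Kᵢxᵢ:
  1: x = 0.226, y = 0.641
  2: x = 0.075, y = 0.181
  3: x = 0.699, y = 0.178

y_2 = 0.181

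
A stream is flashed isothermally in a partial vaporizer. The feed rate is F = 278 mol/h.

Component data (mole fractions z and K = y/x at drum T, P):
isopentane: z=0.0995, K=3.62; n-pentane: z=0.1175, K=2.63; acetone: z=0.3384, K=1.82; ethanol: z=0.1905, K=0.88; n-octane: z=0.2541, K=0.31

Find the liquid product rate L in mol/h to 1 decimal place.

Material balance + equilibrium reduce to Σ zᵢ(Kᵢ−1)/(1+ψ(Kᵢ−1)) = 0.
Check two-phase: ΣzᵢKᵢ = 1.5315 > 1 and Σzᵢ/Kᵢ = 1.2943 > 1, so g(0) = 0.5315 > 0 and g(1) = -0.2943 < 0.
Iterate (Newton) starting at ψ = 0.5:
  ψ = 0.5000: g = 0.12318, g' = -0.6223 → ψ = 0.6979
  ψ = 0.6979: g = -0.00491, g' = -0.6991 → ψ = 0.6909
Converged at ψ = 0.6909.
Then V = ψ·F = 0.6909·278 = 192.1 mol/h and L = F − V = 85.9 mol/h.

L = 85.9 mol/h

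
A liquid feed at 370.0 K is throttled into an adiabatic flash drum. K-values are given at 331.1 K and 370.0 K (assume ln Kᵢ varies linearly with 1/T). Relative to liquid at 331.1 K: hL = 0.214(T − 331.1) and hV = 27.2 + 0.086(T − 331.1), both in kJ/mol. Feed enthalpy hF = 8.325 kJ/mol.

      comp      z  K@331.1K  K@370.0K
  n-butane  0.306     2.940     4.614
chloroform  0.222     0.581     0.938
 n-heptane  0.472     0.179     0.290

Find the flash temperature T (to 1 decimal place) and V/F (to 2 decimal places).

Adiabatic flash: solve Rachford–Rice at each trial T, then check hF = ψ·hV(T) + (1−ψ)·hL(T).
  T = 331.1 K: K = (2.940, 0.581, 0.179), RR gives ψ = 0.082, H_out = 2.238 kJ/mol
  T = 370.0 K: K = (4.614, 0.938, 0.290), RR gives ψ = 0.374, H_out = 16.633 kJ/mol
  T = 350.6 K: K = (3.732, 0.749, 0.231), RR gives ψ = 0.240, H_out = 10.110 kJ/mol
  T = 340.9 K: K = (3.326, 0.662, 0.204), RR gives ψ = 0.167, H_out = 6.429 kJ/mol
  T = 345.8 K: K = (3.528, 0.705, 0.218), RR gives ψ = 0.205, H_out = 8.335 kJ/mol
  T = 343.4 K: K = (3.428, 0.684, 0.211), RR gives ψ = 0.187, H_out = 7.415 kJ/mol
Linear interpolation between T = 343.4 (H_out = 7.415) and T = 345.8 (H_out = 8.335) on hF = 8.325 gives T ≈ 345.8 K, at which ψ = 0.20.

T = 345.8 K, V/F = 0.20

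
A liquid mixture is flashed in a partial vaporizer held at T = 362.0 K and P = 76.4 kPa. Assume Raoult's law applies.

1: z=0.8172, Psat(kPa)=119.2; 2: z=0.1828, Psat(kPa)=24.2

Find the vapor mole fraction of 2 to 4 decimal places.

y_2 = 0.1427

Raoult's law: Kᵢ = Pᵢˢᵃᵗ/P = Pᵢˢᵃᵗ/76.4.
  K_1 = 119.2/76.4 = 1.560209, K_2 = 24.2/76.4 = 0.316754
Rachford–Rice: g(V/F) = Σ zᵢ(Kᵢ−1)/(1+V/F(Kᵢ−1)) = 0.
g(0) = ΣzᵢKᵢ − 1 = 0.3329 and g(1) = 1 − Σzᵢ/Kᵢ = -0.1009, so a root lies in (0, 1).
Iterate (Newton) starting at V/F = 0.34:
  V/F = 0.3400: g = 0.22187, g' = -0.3258 → V/F = 1.0000
  V/F = 1.0000: g = -0.10088, g' = -0.9559 → V/F = 0.8945
  V/F = 0.8945: g = -0.01621, g' = -0.6782 → V/F = 0.8706
  V/F = 0.8706: g = -0.00052, g' = -0.6357 → V/F = 0.8697
Converged at V/F = 0.8697.
Compositions from xᵢ = zᵢ/(1+V/F(Kᵢ−1)), yᵢ = Kᵢxᵢ:
  1: x = 0.5495, y = 0.8573
  2: x = 0.4505, y = 0.1427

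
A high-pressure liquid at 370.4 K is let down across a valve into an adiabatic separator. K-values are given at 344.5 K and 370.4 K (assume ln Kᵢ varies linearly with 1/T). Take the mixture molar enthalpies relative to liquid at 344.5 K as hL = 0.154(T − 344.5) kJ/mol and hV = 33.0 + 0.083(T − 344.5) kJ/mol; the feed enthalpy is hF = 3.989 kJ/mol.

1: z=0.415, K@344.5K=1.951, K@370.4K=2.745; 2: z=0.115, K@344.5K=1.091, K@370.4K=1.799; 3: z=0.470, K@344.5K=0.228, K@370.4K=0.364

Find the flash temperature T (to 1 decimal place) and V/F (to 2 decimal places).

Adiabatic flash: solve Rachford–Rice at each trial T, then check hF = ψ·hV(T) + (1−ψ)·hL(T).
  T = 344.5 K: K = (1.951, 1.091, 0.228), RR gives ψ = 0.065, H_out = 2.149 kJ/mol
  T = 370.4 K: K = (2.745, 1.799, 0.364), RR gives ψ = 0.517, H_out = 20.113 kJ/mol
  T = 357.4 K: K = (2.327, 1.412, 0.290), RR gives ψ = 0.316, H_out = 12.123 kJ/mol
  T = 350.9 K: K = (2.133, 1.243, 0.258), RR gives ψ = 0.200, H_out = 7.501 kJ/mol
  T = 347.7 K: K = (2.041, 1.165, 0.242), RR gives ψ = 0.136, H_out = 4.950 kJ/mol
  T = 346.1 K: K = (1.996, 1.128, 0.235), RR gives ψ = 0.101, H_out = 3.584 kJ/mol
Linear interpolation between T = 346.1 (H_out = 3.584) and T = 347.7 (H_out = 4.950) on hF = 3.989 gives T ≈ 346.6 K, at which ψ = 0.11.

T = 346.6 K, V/F = 0.11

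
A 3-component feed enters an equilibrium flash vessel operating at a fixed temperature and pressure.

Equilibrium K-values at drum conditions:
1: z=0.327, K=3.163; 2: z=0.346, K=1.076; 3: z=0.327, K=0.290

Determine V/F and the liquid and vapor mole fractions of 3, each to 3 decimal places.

V/F = 0.507, x_3 = 0.511, y_3 = 0.148

Material balance + equilibrium reduce to Σ zᵢ(Kᵢ−1)/(1+V/F(Kᵢ−1)) = 0.
Feasibility: ΣzᵢKᵢ = 1.501, Σzᵢ/Kᵢ = 1.553 — both > 1, two phases present.
Newton–Raphson from V/F = 0.68:
  V/F = 0.680: g = -0.1376, g' = -0.869 → V/F = 0.522
  V/F = 0.522: g = -0.0110, g' = -0.755 → V/F = 0.507
Converged at V/F = 0.507.
Compositions from xᵢ = zᵢ/(1+V/F(Kᵢ−1)), yᵢ = Kᵢxᵢ:
  1: x = 0.156, y = 0.493
  2: x = 0.333, y = 0.358
  3: x = 0.511, y = 0.148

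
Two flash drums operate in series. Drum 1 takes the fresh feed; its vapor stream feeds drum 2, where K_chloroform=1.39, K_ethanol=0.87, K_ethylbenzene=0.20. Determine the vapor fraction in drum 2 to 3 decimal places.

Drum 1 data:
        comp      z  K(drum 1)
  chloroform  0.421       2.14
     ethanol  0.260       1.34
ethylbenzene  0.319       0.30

Drum 1:
Let ψ₁ = V/F and solve Σ zᵢ(Kᵢ−1)/(1+ψ₁(Kᵢ−1)) = 0.
Check two-phase: ΣzᵢKᵢ = 1.345 > 1 and Σzᵢ/Kᵢ = 1.454 > 1, so g(0) = 0.345 > 0 and g(1) = -0.454 < 0.
Newton iteration, ψ₁⁰ = 0.5:
  ψ₁ = 0.500: g = 0.0377, g' = -0.614 → ψ₁ = 0.561
  ψ₁ = 0.561: g = -0.0010, g' = -0.649 → ψ₁ = 0.560
Converged at ψ₁ = 0.560.
Drum-1 compositions:
  chloroform: x = 0.257, y = 0.550
  ethanol: x = 0.218, y = 0.293
  ethylbenzene: x = 0.525, y = 0.157
Drum-2 feed = drum-1 vapor: z₂ = (0.5499, 0.2927, 0.1574).
Drum 2:
Rachford–Rice: g(ψ₂) = Σ zᵢ(Kᵢ−1)/(1+ψ₂(Kᵢ−1)) = 0.
g(0) = ΣzᵢKᵢ − 1 = 0.051 and g(1) = 1 − Σzᵢ/Kᵢ = -0.519, so a root lies in (0, 1).
Newton–Raphson from ψ₂ = 0.33:
  ψ₂ = 0.330: g = -0.0208, g' = -0.257 → ψ₂ = 0.249
  ψ₂ = 0.249: g = -0.0011, g' = -0.232 → ψ₂ = 0.244
Converged at ψ₂ = 0.244.
  chloroform: x = 0.502, y = 0.698
  ethanol: x = 0.302, y = 0.263
  ethylbenzene: x = 0.196, y = 0.039

V/F (drum 2) = 0.244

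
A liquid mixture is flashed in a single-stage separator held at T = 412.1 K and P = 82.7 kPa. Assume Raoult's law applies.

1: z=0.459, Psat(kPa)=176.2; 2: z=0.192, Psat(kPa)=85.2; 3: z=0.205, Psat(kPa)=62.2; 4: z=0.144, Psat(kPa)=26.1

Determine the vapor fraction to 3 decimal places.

Raoult's law: Kᵢ = Pᵢˢᵃᵗ/P = Pᵢˢᵃᵗ/82.7.
  K_1 = 176.2/82.7 = 2.13059, K_2 = 85.2/82.7 = 1.03023, K_3 = 62.2/82.7 = 0.75212, K_4 = 26.1/82.7 = 0.31560
Iterate (Newton) starting at ψ = 0.52:
  ψ = 0.520: g = 0.1212, g' = -0.412 → ψ = 0.814
  ψ = 0.814: g = -0.0103, g' = -0.523 → ψ = 0.794
Converged at ψ = 0.794.

ψ = 0.794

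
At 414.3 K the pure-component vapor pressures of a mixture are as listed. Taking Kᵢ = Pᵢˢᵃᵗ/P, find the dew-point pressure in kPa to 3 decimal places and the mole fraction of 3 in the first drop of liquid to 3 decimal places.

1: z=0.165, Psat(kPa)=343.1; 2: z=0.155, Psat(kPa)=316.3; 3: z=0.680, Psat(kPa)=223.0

Pdew = 248.739 kPa, x_3 = 0.758

At the dew point ψ → 1, so Σzᵢ/Kᵢ = 1 with Kᵢ = Pᵢˢᵃᵗ/P ⇒ 1/P = Σzᵢ/Pᵢˢᵃᵗ.
1/P = 0.165/343.1 + 0.155/316.3 + 0.680/223.0 = 0.004020 ⇒ P = 248.739 kPa
xᵢ = zᵢP/Pᵢˢᵃᵗ ⇒ x_3 = 0.680·248.739/223.0 = 0.758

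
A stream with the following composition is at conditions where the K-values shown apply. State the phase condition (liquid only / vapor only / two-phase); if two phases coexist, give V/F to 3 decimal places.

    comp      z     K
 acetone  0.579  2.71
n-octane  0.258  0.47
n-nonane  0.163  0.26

ΣzᵢKᵢ = 1.733; Σzᵢ/Kᵢ = 1.390.
Both exceed 1, so a two-phase solution exists.
Rachford–Rice: g(ψ) = Σ zᵢ(Kᵢ−1)/(1+ψ(Kᵢ−1)) = 0.
Newton iteration, ψ⁰ = 0.65:
  ψ = 0.650: g = 0.0279, g' = -0.880 → ψ = 0.682
  ψ = 0.682: g = -0.0003, g' = -0.902 → ψ = 0.681
Converged at ψ = 0.681.

two-phase, V/F = 0.681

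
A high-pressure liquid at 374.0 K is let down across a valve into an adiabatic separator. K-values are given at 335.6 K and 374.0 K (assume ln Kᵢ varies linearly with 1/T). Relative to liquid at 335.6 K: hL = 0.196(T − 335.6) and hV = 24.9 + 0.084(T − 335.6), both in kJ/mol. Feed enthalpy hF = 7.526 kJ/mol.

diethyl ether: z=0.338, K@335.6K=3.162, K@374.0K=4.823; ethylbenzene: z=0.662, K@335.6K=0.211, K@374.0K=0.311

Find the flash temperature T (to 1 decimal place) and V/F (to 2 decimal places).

Adiabatic flash: solve Rachford–Rice at each trial T, then check hF = ψ·hV(T) + (1−ψ)·hL(T).
  T = 335.6 K: K = (3.162, 0.211), RR gives ψ = 0.122, H_out = 3.043 kJ/mol
  T = 374.0 K: K = (4.823, 0.311), RR gives ψ = 0.317, H_out = 14.065 kJ/mol
  T = 354.8 K: K = (3.950, 0.259), RR gives ψ = 0.232, H_out = 9.033 kJ/mol
  T = 345.2 K: K = (3.545, 0.234), RR gives ψ = 0.181, H_out = 6.202 kJ/mol
  T = 350.0 K: K = (3.745, 0.246), RR gives ψ = 0.207, H_out = 7.652 kJ/mol
  T = 347.6 K: K = (3.644, 0.240), RR gives ψ = 0.195, H_out = 6.936 kJ/mol
Linear interpolation between T = 347.6 (H_out = 6.936) and T = 350.0 (H_out = 7.652) on hF = 7.526 gives T ≈ 349.6 K, at which ψ = 0.21.

T = 349.6 K, V/F = 0.21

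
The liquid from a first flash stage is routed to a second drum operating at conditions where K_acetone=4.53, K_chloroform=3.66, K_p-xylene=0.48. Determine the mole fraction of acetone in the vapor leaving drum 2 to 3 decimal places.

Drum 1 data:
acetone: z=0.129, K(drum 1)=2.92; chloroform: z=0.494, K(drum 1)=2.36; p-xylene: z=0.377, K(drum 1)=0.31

y_acetone (drum 2) = 0.112

Drum 1:
Newton–Raphson from ψ₁ = 0.59:
  ψ₁ = 0.590: g = 0.0501, g' = -0.896 → ψ₁ = 0.646
  ψ₁ = 0.646: g = -0.0011, g' = -0.938 → ψ₁ = 0.645
Converged at ψ₁ = 0.645.
Drum-1 compositions:
  acetone: x = 0.058, y = 0.168
  chloroform: x = 0.263, y = 0.621
  p-xylene: x = 0.679, y = 0.211
Drum-2 feed = drum-1 liquid: z₂ = (0.0576, 0.2632, 0.6792).
Drum 2:
Material balance + equilibrium reduce to Σ zᵢ(Kᵢ−1)/(1+ψ₂(Kᵢ−1)) = 0.
Feasibility: ΣzᵢKᵢ = 1.550, Σzᵢ/Kᵢ = 1.500 — both > 1, two phases present.
Iterate (Newton) starting at ψ₂ = 0.5:
  ψ₂ = 0.500: g = -0.1032, g' = -0.772 → ψ₂ = 0.366
  ψ₂ = 0.366: g = 0.0070, g' = -0.894 → ψ₂ = 0.374
Converged at ψ₂ = 0.374.
  acetone: x = 0.025, y = 0.112
  chloroform: x = 0.132, y = 0.483
  p-xylene: x = 0.843, y = 0.405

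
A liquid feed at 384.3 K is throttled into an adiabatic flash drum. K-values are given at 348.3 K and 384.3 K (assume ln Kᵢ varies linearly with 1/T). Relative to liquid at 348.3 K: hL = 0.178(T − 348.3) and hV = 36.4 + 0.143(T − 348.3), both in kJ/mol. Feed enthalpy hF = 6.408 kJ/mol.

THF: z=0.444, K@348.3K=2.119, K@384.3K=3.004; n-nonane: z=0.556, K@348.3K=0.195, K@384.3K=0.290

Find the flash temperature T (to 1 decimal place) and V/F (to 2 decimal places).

Adiabatic flash: solve Rachford–Rice at each trial T, then check hF = ψ·hV(T) + (1−ψ)·hL(T).
  T = 348.3 K: K = (2.119, 0.195), RR gives ψ = 0.055, H_out = 1.990 kJ/mol
  T = 384.3 K: K = (3.004, 0.290), RR gives ψ = 0.348, H_out = 18.633 kJ/mol
  T = 366.3 K: K = (2.545, 0.240), RR gives ψ = 0.224, H_out = 11.230 kJ/mol
  T = 357.3 K: K = (2.327, 0.217), RR gives ψ = 0.148, H_out = 6.949 kJ/mol
  T = 352.8 K: K = (2.222, 0.206), RR gives ψ = 0.104, H_out = 4.575 kJ/mol
  T = 355.1 K: K = (2.276, 0.211), RR gives ψ = 0.127, H_out = 5.812 kJ/mol
  T = 356.2 K: K = (2.302, 0.214), RR gives ψ = 0.138, H_out = 6.386 kJ/mol
Linear interpolation between T = 356.2 (H_out = 6.386) and T = 357.3 (H_out = 6.949) on hF = 6.408 gives T ≈ 356.2 K, at which ψ = 0.14.

T = 356.2 K, V/F = 0.14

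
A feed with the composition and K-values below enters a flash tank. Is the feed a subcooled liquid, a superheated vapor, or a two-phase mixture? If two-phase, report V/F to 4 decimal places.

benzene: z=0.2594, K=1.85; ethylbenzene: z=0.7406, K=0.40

subcooled liquid

ΣzᵢKᵢ = 0.7761; Σzᵢ/Kᵢ = 1.9917.
Since ΣzᵢKᵢ < 1 the mixture is below its bubble point — single liquid phase.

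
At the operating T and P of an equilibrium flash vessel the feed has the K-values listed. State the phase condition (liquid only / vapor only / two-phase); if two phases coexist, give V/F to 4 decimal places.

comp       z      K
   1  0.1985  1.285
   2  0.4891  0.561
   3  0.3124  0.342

ΣzᵢKᵢ = 0.6363; Σzᵢ/Kᵢ = 1.9398.
Since ΣzᵢKᵢ < 1 the mixture is below its bubble point — single liquid phase.

liquid only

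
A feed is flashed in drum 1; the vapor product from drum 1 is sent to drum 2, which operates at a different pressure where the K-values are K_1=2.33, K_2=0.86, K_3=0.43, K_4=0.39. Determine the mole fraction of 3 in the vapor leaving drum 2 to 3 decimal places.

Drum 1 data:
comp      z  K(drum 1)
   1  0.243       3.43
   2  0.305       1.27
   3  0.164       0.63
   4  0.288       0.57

Drum 1:
Material balance + equilibrium reduce to Σ zᵢ(Kᵢ−1)/(1+ψ₁(Kᵢ−1)) = 0.
Feasibility: ΣzᵢKᵢ = 1.488, Σzᵢ/Kᵢ = 1.077 — both > 1, two phases present.
Iterate (Newton) starting at ψ₁ = 0.5:
  ψ₁ = 0.500: g = 0.1069, g' = -0.430 → ψ₁ = 0.749
  ψ₁ = 0.749: g = 0.0114, g' = -0.355 → ψ₁ = 0.781
Converged at ψ₁ = 0.781.
Drum-1 compositions:
  1: x = 0.084, y = 0.288
  2: x = 0.252, y = 0.320
  3: x = 0.231, y = 0.145
  4: x = 0.434, y = 0.247
Drum-2 feed = drum-1 vapor: z₂ = (0.2876, 0.3199, 0.1453, 0.2472).
Drum 2:
Rachford–Rice: g(ψ₂) = Σ zᵢ(Kᵢ−1)/(1+ψ₂(Kᵢ−1)) = 0.
g(0) = ΣzᵢKᵢ − 1 = 0.104 and g(1) = 1 − Σzᵢ/Kᵢ = -0.467, so a root lies in (0, 1).
Newton–Raphson from ψ₂ = 0.5:
  ψ₂ = 0.500: g = -0.1512, g' = -0.474 → ψ₂ = 0.181
  ψ₂ = 0.181: g = 0.0007, g' = -0.512 → ψ₂ = 0.182
Converged at ψ₂ = 0.182.
  1: x = 0.232, y = 0.540
  2: x = 0.328, y = 0.282
  3: x = 0.162, y = 0.070
  4: x = 0.278, y = 0.108

y_3 (drum 2) = 0.070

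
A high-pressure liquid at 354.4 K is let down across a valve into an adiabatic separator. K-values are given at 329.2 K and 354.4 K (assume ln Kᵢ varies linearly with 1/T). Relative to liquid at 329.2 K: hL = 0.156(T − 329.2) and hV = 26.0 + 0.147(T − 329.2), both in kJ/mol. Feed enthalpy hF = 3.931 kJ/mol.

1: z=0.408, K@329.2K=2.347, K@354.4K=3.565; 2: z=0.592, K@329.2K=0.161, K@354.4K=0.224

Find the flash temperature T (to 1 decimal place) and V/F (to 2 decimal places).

T = 334.6 K, V/F = 0.12

Adiabatic flash: solve Rachford–Rice at each trial T, then check hF = ψ·hV(T) + (1−ψ)·hL(T).
  T = 329.2 K: K = (2.347, 0.161), RR gives ψ = 0.047, H_out = 1.217 kJ/mol
  T = 354.4 K: K = (3.565, 0.224), RR gives ψ = 0.295, H_out = 11.534 kJ/mol
  T = 341.8 K: K = (2.915, 0.191), RR gives ψ = 0.195, H_out = 7.019 kJ/mol
  T = 335.5 K: K = (2.621, 0.176), RR gives ψ = 0.130, H_out = 4.348 kJ/mol
  T = 332.4 K: K = (2.484, 0.168), RR gives ψ = 0.092, H_out = 2.878 kJ/mol
  T = 333.9 K: K = (2.549, 0.172), RR gives ψ = 0.111, H_out = 3.605 kJ/mol
Linear interpolation between T = 333.9 (H_out = 3.605) and T = 335.5 (H_out = 4.348) on hF = 3.931 gives T ≈ 334.6 K, at which ψ = 0.12.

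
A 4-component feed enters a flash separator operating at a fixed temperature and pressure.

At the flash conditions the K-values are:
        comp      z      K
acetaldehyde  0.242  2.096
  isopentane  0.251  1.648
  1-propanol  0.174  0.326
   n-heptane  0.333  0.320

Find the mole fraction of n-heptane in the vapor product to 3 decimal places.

y_n-heptane = 0.118

Rachford–Rice: g(β) = Σ zᵢ(Kᵢ−1)/(1+β(Kᵢ−1)) = 0.
g(0) = ΣzᵢKᵢ − 1 = 0.084 and g(1) = 1 − Σzᵢ/Kᵢ = -0.842, so a root lies in (0, 1).
Iterate (Newton) starting at β = 0.68:
  β = 0.680: g = -0.3728, g' = -0.948 → β = 0.287
  β = 0.287: g = -0.0878, g' = -0.602 → β = 0.141
  β = 0.141: g = -0.0014, g' = -0.591 → β = 0.139
Converged at β = 0.139.
Compositions from xᵢ = zᵢ/(1+β(Kᵢ−1)), yᵢ = Kᵢxᵢ:
  acetaldehyde: x = 0.210, y = 0.440
  isopentane: x = 0.230, y = 0.380
  1-propanol: x = 0.192, y = 0.063
  n-heptane: x = 0.368, y = 0.118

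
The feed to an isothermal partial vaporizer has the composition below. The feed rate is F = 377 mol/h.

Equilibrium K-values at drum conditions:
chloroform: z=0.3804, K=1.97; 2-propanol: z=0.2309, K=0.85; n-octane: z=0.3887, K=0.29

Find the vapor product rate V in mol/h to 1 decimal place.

V = 40.6 mol/h

Let ψ = V/F and solve Σ zᵢ(Kᵢ−1)/(1+ψ(Kᵢ−1)) = 0.
Feasibility: ΣzᵢKᵢ = 1.0584, Σzᵢ/Kᵢ = 1.8051 — both > 1, two phases present.
Newton iteration, ψ⁰ = 0.48:
  ψ = 0.4800: g = -0.20421, g' = -0.6236 → ψ = 0.1525
  ψ = 0.1525: g = -0.02350, g' = -0.5235 → ψ = 0.1076
  ψ = 0.1076: g = 0.00010, g' = -0.5285 → ψ = 0.1078
Converged at ψ = 0.1078.
Then V = ψ·F = 0.1078·377 = 40.6 mol/h and L = F − V = 336.4 mol/h.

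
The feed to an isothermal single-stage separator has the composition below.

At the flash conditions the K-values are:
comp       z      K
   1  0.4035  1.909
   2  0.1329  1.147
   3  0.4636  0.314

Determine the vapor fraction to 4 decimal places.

ψ = 0.1263

Rachford–Rice: g(ψ) = Σ zᵢ(Kᵢ−1)/(1+ψ(Kᵢ−1)) = 0.
Check two-phase: ΣzᵢKᵢ = 1.0683 > 1 and Σzᵢ/Kᵢ = 1.8037 > 1, so g(0) = 0.0683 > 0 and g(1) = -0.8037 < 0.
Iterate (Newton) starting at ψ = 0.5:
  ψ = 0.5000: g = -0.21369, g' = -0.6655 → ψ = 0.1789
  ψ = 0.1789: g = -0.02801, g' = -0.5329 → ψ = 0.1263
Converged at ψ = 0.1263.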